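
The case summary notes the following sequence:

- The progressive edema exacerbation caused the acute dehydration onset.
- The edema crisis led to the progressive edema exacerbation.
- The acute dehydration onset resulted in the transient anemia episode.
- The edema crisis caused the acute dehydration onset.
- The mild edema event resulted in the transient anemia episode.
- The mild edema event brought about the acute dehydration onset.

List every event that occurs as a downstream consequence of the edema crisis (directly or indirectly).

Direct effects: the progressive edema exacerbation, the acute dehydration onset.
2 steps out: the transient anemia episode.
Not reachable from it: the mild edema event.

the acute dehydration onset, the progressive edema exacerbation, the transient anemia episode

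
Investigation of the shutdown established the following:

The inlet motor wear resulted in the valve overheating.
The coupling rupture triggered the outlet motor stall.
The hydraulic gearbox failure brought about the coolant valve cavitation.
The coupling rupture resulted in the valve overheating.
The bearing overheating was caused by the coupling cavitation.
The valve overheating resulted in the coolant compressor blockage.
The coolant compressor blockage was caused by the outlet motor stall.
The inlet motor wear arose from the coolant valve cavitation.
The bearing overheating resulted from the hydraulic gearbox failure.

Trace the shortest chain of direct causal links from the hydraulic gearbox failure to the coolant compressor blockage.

the hydraulic gearbox failure → the coolant valve cavitation
the coolant valve cavitation → the inlet motor wear
the inlet motor wear → the valve overheating
the valve overheating → the coolant compressor blockage
Length: 4 steps.

the hydraulic gearbox failure → the coolant valve cavitation → the inlet motor wear → the valve overheating → the coolant compressor blockage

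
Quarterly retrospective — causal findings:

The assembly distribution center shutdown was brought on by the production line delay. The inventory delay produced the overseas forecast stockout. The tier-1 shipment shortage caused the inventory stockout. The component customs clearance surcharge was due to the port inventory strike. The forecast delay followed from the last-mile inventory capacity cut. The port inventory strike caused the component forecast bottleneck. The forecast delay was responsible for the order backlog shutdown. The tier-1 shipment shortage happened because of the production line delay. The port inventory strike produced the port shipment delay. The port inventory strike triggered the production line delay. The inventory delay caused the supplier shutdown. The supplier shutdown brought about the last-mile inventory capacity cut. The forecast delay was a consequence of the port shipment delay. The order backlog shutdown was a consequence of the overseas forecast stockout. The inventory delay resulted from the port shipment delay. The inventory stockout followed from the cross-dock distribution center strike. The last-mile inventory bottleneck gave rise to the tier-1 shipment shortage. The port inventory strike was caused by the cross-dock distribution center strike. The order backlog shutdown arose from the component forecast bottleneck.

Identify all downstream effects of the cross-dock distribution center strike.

the assembly distribution center shutdown, the component customs clearance surcharge, the component forecast bottleneck, the forecast delay, the inventory delay, the inventory stockout, the last-mile inventory capacity cut, the order backlog shutdown, the overseas forecast stockout, the port inventory strike, the port shipment delay, the production line delay, the supplier shutdown, the tier-1 shipment shortage

Direct effects: the port inventory strike, the inventory stockout.
2 steps out: the component customs clearance surcharge, the production line delay, the port shipment delay, the component forecast bottleneck.
3 steps out: the assembly distribution center shutdown, the inventory delay, the forecast delay, the tier-1 shipment shortage, the order backlog shutdown.
4 steps out: the overseas forecast stockout, the supplier shutdown.
5 steps out: the last-mile inventory capacity cut.
Not reachable from it: the last-mile inventory bottleneck.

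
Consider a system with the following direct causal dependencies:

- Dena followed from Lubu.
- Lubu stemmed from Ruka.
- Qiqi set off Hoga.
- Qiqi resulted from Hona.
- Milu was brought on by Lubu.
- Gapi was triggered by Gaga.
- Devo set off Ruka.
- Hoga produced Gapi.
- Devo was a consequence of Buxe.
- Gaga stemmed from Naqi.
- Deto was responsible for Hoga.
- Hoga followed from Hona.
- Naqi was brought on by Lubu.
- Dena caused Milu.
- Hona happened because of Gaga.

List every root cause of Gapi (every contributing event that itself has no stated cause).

Tracing upstream from Gapi: Gapi ← Gaga ← Naqi ← Lubu ← Ruka ← Devo ← Buxe.
A separate upstream branch: Gapi ← Hoga ← Deto.
Each of those chain origins has no stated cause.

Buxe, Deto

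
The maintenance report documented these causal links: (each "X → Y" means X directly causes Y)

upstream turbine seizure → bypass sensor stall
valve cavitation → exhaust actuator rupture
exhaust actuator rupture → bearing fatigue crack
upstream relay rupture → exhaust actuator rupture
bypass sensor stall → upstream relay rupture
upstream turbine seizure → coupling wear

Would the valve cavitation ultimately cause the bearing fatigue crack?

There is a causal chain: the valve cavitation → the exhaust actuator rupture → the bearing fatigue crack.

Yes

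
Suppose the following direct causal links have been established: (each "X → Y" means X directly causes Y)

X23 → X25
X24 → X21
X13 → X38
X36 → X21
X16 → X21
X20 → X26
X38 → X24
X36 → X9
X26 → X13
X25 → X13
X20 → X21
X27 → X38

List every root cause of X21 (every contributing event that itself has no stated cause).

Tracing upstream from X21: X21 ← X20.
A separate upstream branch: X21 ← X36.
A separate upstream branch: X21 ← X24 ← X38 ← X13 ← X25 ← X23.
A separate upstream branch: X21 ← X24 ← X38 ← X27.
A separate upstream branch: X21 ← X16.
Each of those chain origins has no stated cause.

X16, X20, X23, X27, X36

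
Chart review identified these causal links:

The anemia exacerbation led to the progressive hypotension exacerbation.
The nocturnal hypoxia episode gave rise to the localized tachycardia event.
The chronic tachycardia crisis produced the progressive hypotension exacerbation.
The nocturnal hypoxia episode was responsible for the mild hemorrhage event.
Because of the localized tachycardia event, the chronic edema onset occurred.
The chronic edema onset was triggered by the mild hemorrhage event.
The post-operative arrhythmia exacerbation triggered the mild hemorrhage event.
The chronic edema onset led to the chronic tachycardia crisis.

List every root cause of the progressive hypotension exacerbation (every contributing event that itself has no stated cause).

the anemia exacerbation, the nocturnal hypoxia episode, the post-operative arrhythmia exacerbation

Tracing upstream from the progressive hypotension exacerbation: the progressive hypotension exacerbation ← the chronic tachycardia crisis ← the chronic edema onset ← the mild hemorrhage event ← the post-operative arrhythmia exacerbation.
A separate upstream branch: the progressive hypotension exacerbation ← the chronic tachycardia crisis ← the chronic edema onset ← the mild hemorrhage event ← the nocturnal hypoxia episode.
A separate upstream branch: the progressive hypotension exacerbation ← the anemia exacerbation.
Each of those chain origins has no stated cause.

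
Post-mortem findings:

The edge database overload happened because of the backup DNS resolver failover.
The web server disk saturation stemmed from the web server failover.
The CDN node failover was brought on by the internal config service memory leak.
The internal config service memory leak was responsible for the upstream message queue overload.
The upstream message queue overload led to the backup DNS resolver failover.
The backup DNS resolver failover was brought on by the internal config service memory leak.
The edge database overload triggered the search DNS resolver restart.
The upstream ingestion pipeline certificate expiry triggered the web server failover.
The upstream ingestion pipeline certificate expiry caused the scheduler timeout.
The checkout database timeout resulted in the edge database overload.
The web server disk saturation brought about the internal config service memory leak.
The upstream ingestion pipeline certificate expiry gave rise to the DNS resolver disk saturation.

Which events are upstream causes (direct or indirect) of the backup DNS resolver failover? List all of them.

the internal config service memory leak, the upstream ingestion pipeline certificate expiry, the upstream message queue overload, the web server disk saturation, the web server failover

Immediate causes of the backup DNS resolver failover: the internal config service memory leak, the upstream message queue overload.
Further upstream: the upstream ingestion pipeline certificate expiry, the web server failover, the web server disk saturation.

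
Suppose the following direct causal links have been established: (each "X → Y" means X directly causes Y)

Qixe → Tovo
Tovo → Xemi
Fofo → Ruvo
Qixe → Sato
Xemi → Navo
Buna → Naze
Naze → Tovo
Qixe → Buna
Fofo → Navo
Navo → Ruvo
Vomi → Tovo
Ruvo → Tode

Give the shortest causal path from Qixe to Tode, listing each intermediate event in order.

Qixe → Tovo
Tovo → Xemi
Xemi → Navo
Navo → Ruvo
Ruvo → Tode
Length: 5 steps.

Qixe → Tovo → Xemi → Navo → Ruvo → Tode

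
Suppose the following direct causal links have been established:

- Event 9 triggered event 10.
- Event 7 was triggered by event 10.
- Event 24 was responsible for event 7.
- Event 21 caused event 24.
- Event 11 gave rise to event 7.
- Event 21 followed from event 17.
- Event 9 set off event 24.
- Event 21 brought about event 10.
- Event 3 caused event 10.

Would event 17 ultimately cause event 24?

Yes

There is a causal chain: event 17 → event 21 → event 24.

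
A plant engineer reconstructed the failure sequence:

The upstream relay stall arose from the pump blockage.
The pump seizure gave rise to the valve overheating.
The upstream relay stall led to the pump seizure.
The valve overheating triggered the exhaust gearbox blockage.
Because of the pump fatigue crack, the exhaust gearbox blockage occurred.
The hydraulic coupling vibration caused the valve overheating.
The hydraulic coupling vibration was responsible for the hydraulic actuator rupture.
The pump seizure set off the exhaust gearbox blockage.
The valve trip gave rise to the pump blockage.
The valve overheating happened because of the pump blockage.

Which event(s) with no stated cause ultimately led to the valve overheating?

the hydraulic coupling vibration, the valve trip

Tracing upstream from the valve overheating: the valve overheating ← the pump blockage ← the valve trip.
A separate upstream branch: the valve overheating ← the hydraulic coupling vibration.
Each of those chain origins has no stated cause.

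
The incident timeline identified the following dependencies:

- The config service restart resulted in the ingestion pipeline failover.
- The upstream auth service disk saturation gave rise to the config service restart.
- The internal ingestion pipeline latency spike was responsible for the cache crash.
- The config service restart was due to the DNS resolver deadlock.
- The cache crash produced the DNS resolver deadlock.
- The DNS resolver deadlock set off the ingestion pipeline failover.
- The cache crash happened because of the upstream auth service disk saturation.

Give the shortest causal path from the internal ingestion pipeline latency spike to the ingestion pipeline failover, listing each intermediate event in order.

the internal ingestion pipeline latency spike → the cache crash → the DNS resolver deadlock → the ingestion pipeline failover

the internal ingestion pipeline latency spike → the cache crash
the cache crash → the DNS resolver deadlock
the DNS resolver deadlock → the ingestion pipeline failover
Length: 3 steps.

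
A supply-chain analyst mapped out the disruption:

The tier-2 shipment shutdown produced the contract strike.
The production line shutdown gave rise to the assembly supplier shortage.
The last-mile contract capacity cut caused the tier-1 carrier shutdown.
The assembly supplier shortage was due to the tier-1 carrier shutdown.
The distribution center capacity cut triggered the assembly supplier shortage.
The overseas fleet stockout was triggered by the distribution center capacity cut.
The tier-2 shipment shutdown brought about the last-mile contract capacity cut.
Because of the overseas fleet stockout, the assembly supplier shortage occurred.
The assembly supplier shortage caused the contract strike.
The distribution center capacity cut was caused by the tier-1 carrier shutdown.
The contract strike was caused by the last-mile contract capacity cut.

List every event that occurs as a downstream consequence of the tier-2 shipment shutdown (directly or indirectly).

the assembly supplier shortage, the contract strike, the distribution center capacity cut, the last-mile contract capacity cut, the overseas fleet stockout, the tier-1 carrier shutdown

Direct effects: the last-mile contract capacity cut, the contract strike.
2 steps out: the tier-1 carrier shutdown.
3 steps out: the distribution center capacity cut, the assembly supplier shortage.
4 steps out: the overseas fleet stockout.
Not reachable from it: the production line shutdown.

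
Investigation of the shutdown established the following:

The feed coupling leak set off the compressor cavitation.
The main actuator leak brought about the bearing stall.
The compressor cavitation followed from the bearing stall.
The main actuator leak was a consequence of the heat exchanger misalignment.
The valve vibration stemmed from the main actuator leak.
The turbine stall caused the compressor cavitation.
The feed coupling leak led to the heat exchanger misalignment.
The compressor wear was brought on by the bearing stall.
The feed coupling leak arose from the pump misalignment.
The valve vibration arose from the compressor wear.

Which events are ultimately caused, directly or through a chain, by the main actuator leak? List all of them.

the bearing stall, the compressor cavitation, the compressor wear, the valve vibration

Direct effects: the bearing stall, the valve vibration.
2 steps out: the compressor wear, the compressor cavitation.
Not reachable from it: the pump misalignment, the feed coupling leak, the heat exchanger misalignment, the turbine stall.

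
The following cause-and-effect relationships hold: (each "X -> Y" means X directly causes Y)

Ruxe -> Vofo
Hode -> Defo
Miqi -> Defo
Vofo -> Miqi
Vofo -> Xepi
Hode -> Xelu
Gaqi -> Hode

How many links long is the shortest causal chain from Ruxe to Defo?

Shortest chain: Ruxe → Vofo → Miqi → Defo.

3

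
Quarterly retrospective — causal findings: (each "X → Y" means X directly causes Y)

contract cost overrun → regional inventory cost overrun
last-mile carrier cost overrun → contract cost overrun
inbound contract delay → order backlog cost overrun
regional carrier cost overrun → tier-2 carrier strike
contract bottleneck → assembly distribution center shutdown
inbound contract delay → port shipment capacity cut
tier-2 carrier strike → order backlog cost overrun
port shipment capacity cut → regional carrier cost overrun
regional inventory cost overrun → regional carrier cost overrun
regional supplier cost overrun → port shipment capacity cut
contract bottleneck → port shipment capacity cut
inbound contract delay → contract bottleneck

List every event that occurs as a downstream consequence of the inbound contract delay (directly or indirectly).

the assembly distribution center shutdown, the contract bottleneck, the order backlog cost overrun, the port shipment capacity cut, the regional carrier cost overrun, the tier-2 carrier strike

Direct effects: the contract bottleneck, the port shipment capacity cut, the order backlog cost overrun.
2 steps out: the regional carrier cost overrun, the assembly distribution center shutdown.
3 steps out: the tier-2 carrier strike.
Not reachable from it: the last-mile carrier cost overrun, the regional supplier cost overrun, the contract cost overrun, the regional inventory cost overrun.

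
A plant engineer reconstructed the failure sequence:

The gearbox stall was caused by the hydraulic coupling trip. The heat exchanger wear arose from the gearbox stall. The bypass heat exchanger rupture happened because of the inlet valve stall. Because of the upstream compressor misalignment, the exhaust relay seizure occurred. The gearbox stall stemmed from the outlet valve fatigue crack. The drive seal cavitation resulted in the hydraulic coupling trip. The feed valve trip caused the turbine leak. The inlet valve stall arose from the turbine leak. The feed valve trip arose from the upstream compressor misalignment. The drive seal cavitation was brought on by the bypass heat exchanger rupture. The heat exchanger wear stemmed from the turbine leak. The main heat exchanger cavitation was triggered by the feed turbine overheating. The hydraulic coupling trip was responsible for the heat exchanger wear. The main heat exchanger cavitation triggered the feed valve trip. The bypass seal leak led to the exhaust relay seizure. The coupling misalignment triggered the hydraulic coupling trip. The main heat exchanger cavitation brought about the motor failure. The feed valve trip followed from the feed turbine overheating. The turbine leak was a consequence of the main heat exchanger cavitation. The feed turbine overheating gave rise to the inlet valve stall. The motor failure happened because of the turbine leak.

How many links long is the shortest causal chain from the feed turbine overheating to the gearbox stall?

5

Shortest chain: the feed turbine overheating → the inlet valve stall → the bypass heat exchanger rupture → the drive seal cavitation → the hydraulic coupling trip → the gearbox stall.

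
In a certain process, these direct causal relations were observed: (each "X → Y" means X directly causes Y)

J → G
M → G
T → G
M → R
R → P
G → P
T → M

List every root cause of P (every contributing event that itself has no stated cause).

Tracing upstream from P: P ← G ← T.
A separate upstream branch: P ← G ← J.
Each of those chain origins has no stated cause.

J, T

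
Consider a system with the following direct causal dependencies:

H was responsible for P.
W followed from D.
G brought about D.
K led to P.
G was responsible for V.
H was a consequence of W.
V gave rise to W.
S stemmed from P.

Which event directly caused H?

Upstream contributors include G, V, D, but only W feeds directly into H.

W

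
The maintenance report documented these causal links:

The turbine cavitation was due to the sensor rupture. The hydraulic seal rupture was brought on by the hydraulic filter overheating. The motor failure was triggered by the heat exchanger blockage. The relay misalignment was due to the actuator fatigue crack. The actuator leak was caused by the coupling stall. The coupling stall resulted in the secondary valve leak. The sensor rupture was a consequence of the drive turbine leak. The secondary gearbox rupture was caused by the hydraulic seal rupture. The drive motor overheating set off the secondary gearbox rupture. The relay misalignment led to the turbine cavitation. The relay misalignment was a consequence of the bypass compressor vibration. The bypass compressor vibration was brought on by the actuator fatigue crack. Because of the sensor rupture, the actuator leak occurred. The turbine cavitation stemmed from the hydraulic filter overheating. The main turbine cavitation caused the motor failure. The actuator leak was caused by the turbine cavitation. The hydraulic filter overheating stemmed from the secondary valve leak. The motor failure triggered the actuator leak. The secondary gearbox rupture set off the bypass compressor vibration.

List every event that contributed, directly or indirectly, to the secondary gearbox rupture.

the coupling stall, the drive motor overheating, the hydraulic filter overheating, the hydraulic seal rupture, the secondary valve leak

Immediate causes of the secondary gearbox rupture: the hydraulic seal rupture, the drive motor overheating.
Further upstream: the coupling stall, the secondary valve leak, the hydraulic filter overheating.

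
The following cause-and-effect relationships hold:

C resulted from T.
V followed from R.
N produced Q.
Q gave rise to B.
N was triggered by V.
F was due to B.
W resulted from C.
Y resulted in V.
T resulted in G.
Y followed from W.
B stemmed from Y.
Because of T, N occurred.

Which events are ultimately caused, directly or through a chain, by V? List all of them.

Direct effects: N.
2 steps out: Q.
3 steps out: B.
4 steps out: F.
Not reachable from it: T, C, G, W, R, Y.

B, F, N, Q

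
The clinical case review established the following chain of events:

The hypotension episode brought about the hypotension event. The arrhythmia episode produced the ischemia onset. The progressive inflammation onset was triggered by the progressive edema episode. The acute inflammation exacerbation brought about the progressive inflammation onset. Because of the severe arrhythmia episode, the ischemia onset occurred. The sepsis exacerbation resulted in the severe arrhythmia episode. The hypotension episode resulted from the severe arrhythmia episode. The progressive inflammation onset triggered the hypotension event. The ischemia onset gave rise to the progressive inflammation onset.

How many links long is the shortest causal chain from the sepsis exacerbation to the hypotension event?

3

Shortest chain: the sepsis exacerbation → the severe arrhythmia episode → the hypotension episode → the hypotension event.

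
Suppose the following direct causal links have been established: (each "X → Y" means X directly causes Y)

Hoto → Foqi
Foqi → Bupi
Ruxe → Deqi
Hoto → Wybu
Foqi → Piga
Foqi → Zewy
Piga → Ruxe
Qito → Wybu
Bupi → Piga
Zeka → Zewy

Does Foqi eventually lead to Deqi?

Yes

There is a causal chain: Foqi → Piga → Ruxe → Deqi.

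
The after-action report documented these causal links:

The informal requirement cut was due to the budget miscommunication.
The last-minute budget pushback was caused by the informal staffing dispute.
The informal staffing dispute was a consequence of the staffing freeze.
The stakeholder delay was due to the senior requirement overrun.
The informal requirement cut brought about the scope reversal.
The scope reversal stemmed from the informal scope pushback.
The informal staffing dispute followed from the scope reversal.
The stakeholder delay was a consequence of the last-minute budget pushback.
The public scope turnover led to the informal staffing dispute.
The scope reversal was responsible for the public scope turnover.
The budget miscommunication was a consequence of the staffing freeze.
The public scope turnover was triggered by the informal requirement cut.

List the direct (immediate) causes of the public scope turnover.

the informal requirement cut, the scope reversal

Upstream contributors include the informal scope pushback, the staffing freeze, the budget miscommunication, but only the informal requirement cut, the scope reversal feed directly into the public scope turnover.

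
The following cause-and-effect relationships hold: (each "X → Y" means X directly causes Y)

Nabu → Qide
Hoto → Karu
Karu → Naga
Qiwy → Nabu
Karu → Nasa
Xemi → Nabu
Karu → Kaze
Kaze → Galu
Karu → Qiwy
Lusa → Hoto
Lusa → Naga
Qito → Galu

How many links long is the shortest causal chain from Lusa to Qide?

5

Shortest chain: Lusa → Hoto → Karu → Qiwy → Nabu → Qide.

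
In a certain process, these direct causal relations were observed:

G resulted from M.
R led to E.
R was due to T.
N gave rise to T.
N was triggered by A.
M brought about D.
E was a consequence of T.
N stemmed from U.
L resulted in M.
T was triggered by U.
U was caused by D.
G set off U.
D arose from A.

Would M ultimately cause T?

There is a causal chain: M → G → U → T.

Yes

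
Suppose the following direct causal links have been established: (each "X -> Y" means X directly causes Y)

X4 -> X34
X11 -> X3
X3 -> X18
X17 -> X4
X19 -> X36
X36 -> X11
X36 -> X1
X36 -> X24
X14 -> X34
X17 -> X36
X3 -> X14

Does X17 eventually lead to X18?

Yes

There is a causal chain: X17 → X36 → X11 → X3 → X18.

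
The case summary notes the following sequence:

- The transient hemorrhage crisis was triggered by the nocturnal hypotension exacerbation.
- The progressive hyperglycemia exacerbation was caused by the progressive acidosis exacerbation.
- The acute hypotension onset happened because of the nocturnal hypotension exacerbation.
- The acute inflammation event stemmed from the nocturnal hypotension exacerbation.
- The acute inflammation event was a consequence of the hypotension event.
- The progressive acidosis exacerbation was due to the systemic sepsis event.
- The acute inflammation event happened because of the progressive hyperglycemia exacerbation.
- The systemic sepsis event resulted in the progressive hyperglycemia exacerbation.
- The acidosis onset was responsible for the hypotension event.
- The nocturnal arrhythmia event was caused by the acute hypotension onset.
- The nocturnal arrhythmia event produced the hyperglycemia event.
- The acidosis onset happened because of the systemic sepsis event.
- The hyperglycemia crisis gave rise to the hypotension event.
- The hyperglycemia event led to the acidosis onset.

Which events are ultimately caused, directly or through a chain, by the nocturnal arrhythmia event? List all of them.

Direct effects: the hyperglycemia event.
2 steps out: the acidosis onset.
3 steps out: the hypotension event.
4 steps out: the acute inflammation event.
Not reachable from it: the hyperglycemia crisis, the nocturnal hypotension exacerbation, the acute hypotension onset, the transient hemorrhage crisis, the systemic sepsis event, the progressive acidosis exacerbation, the progressive hyperglycemia exacerbation.

the acidosis onset, the acute inflammation event, the hyperglycemia event, the hypotension event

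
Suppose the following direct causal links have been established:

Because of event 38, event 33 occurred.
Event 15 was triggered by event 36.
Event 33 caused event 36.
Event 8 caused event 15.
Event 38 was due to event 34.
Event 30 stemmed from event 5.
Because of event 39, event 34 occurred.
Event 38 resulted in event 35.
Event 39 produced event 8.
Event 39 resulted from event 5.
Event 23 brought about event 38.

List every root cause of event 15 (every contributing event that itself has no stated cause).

event 23, event 5

Tracing upstream from event 15: event 15 ← event 8 ← event 39 ← event 5.
A separate upstream branch: event 15 ← event 36 ← event 33 ← event 38 ← event 23.
Each of those chain origins has no stated cause.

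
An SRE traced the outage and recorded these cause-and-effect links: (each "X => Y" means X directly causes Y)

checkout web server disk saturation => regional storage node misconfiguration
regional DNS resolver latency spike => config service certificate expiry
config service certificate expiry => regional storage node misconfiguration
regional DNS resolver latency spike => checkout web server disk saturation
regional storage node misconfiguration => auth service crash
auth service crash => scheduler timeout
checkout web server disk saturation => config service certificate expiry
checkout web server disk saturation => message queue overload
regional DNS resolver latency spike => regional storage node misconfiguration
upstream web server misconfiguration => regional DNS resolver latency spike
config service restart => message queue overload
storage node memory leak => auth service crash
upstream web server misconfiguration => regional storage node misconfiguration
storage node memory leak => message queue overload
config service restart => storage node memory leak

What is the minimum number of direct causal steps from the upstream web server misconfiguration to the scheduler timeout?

3

Shortest chain: the upstream web server misconfiguration → the regional storage node misconfiguration → the auth service crash → the scheduler timeout.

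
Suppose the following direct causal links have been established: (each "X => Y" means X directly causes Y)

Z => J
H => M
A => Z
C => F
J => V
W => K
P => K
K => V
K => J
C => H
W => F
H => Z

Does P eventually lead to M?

P leads to K, J, V; M is not among them.

No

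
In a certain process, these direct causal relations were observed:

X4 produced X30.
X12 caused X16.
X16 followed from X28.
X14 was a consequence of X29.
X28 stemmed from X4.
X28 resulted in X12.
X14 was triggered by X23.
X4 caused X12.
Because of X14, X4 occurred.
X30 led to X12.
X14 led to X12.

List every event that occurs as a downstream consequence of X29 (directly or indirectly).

X12, X14, X16, X28, X30, X4

Direct effects: X14.
2 steps out: X4, X12.
3 steps out: X28, X30, X16.
Not reachable from it: X23.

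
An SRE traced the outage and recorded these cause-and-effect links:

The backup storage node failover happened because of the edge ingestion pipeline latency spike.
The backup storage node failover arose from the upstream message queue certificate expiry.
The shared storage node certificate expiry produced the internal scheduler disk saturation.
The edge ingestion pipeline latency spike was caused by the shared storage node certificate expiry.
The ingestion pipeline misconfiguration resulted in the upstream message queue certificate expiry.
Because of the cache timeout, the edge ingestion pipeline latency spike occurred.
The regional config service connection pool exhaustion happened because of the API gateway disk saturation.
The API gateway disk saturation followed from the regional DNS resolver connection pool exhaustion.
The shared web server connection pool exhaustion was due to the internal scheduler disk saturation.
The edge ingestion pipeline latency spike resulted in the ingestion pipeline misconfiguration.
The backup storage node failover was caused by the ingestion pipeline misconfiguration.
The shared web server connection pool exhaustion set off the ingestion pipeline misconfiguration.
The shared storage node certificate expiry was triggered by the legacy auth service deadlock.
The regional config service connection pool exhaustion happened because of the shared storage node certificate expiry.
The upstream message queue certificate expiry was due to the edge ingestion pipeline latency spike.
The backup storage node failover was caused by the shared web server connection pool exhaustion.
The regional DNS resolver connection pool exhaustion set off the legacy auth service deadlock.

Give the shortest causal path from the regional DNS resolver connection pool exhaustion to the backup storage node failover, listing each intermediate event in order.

the regional DNS resolver connection pool exhaustion → the legacy auth service deadlock → the shared storage node certificate expiry → the edge ingestion pipeline latency spike → the backup storage node failover

the regional DNS resolver connection pool exhaustion → the legacy auth service deadlock
the legacy auth service deadlock → the shared storage node certificate expiry
the shared storage node certificate expiry → the edge ingestion pipeline latency spike
the edge ingestion pipeline latency spike → the backup storage node failover
Length: 4 steps.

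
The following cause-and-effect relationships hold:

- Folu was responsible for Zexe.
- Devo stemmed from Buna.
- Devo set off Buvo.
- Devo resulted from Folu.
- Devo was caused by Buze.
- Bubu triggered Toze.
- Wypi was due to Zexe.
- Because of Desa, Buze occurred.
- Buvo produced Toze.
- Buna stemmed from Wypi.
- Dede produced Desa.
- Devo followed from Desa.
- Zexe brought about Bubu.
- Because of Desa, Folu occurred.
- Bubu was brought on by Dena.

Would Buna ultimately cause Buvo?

Yes

There is a causal chain: Buna → Devo → Buvo.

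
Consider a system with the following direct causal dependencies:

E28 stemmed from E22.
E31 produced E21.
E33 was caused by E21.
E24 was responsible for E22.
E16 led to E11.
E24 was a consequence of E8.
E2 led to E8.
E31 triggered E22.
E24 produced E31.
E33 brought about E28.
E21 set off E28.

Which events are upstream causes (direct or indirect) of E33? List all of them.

Immediate cause of E33: E21.
Further upstream: E2, E8, E24, E31.

E2, E21, E24, E31, E8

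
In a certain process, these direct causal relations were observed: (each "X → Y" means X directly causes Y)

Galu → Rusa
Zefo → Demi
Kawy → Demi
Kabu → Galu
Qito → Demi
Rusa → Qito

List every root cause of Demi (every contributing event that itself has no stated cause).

Kabu, Kawy, Zefo

Tracing upstream from Demi: Demi ← Qito ← Rusa ← Galu ← Kabu.
A separate upstream branch: Demi ← Zefo.
A separate upstream branch: Demi ← Kawy.
Each of those chain origins has no stated cause.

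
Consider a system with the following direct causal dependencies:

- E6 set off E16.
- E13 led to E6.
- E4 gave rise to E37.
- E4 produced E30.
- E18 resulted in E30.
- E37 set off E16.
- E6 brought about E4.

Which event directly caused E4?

Upstream contributors include E13, but only E6 feeds directly into E4.

E6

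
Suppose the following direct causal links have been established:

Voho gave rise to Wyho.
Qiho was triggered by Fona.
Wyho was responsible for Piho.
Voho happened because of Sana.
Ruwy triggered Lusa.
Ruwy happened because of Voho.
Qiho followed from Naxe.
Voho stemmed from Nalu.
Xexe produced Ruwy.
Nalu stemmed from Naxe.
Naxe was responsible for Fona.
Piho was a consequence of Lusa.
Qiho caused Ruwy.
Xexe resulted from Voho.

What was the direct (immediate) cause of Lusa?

Upstream contributors include Naxe, Nalu, Sana, Voho, Fona, Xexe, Qiho, but only Ruwy feeds directly into Lusa.

Ruwy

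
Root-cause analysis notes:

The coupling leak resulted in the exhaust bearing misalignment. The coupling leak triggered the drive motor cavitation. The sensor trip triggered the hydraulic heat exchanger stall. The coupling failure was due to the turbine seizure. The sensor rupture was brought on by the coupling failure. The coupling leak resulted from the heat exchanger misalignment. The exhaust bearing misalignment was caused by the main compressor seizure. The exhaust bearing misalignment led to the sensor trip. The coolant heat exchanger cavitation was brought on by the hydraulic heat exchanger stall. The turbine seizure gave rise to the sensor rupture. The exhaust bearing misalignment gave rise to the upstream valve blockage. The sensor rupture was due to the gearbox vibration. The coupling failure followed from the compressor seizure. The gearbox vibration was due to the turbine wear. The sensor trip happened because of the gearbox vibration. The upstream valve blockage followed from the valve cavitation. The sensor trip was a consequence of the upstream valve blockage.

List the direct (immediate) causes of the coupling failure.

the compressor seizure, the turbine seizure

the compressor seizure, the turbine seizure → the coupling failure with nothing further upstream stated.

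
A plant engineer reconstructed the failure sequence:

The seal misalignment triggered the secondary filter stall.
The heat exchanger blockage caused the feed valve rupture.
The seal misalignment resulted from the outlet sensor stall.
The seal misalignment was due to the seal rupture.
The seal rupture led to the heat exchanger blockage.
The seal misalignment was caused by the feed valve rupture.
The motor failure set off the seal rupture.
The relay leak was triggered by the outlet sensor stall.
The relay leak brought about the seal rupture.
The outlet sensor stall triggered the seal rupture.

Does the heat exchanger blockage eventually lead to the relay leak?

The heat exchanger blockage leads to the feed valve rupture, the seal misalignment, the secondary filter stall; the relay leak is not among them.

No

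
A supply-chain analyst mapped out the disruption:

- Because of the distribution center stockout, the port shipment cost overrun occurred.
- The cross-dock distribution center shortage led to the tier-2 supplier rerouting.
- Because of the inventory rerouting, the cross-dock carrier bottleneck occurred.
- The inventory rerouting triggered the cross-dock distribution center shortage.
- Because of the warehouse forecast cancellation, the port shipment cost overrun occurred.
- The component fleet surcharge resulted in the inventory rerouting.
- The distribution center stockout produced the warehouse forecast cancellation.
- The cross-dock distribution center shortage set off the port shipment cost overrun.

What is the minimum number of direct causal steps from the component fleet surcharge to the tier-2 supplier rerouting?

3

Shortest chain: the component fleet surcharge → the inventory rerouting → the cross-dock distribution center shortage → the tier-2 supplier rerouting.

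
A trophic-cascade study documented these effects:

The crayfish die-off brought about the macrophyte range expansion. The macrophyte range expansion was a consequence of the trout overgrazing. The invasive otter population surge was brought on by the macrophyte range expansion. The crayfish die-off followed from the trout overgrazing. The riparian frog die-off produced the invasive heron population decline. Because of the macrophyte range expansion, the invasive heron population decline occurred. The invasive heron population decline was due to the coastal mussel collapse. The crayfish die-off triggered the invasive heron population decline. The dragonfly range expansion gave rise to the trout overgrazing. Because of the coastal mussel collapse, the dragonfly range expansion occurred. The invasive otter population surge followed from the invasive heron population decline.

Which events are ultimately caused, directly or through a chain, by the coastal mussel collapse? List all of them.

the crayfish die-off, the dragonfly range expansion, the invasive heron population decline, the invasive otter population surge, the macrophyte range expansion, the trout overgrazing

Direct effects: the dragonfly range expansion, the invasive heron population decline.
2 steps out: the trout overgrazing, the invasive otter population surge.
3 steps out: the crayfish die-off, the macrophyte range expansion.
Not reachable from it: the riparian frog die-off.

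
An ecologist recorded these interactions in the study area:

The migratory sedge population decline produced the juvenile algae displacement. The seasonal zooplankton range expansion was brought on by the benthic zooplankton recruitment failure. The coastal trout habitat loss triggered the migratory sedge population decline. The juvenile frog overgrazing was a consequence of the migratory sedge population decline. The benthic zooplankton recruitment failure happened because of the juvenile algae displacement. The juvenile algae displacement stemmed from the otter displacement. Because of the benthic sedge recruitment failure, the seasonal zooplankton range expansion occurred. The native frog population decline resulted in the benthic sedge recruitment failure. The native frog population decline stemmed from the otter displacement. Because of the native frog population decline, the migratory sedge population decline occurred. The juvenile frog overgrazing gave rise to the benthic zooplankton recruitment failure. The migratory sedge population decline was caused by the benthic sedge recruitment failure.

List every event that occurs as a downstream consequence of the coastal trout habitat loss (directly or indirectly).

the benthic zooplankton recruitment failure, the juvenile algae displacement, the juvenile frog overgrazing, the migratory sedge population decline, the seasonal zooplankton range expansion

Direct effects: the migratory sedge population decline.
2 steps out: the juvenile algae displacement, the juvenile frog overgrazing.
3 steps out: the benthic zooplankton recruitment failure.
4 steps out: the seasonal zooplankton range expansion.
Not reachable from it: the otter displacement, the native frog population decline, the benthic sedge recruitment failure.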